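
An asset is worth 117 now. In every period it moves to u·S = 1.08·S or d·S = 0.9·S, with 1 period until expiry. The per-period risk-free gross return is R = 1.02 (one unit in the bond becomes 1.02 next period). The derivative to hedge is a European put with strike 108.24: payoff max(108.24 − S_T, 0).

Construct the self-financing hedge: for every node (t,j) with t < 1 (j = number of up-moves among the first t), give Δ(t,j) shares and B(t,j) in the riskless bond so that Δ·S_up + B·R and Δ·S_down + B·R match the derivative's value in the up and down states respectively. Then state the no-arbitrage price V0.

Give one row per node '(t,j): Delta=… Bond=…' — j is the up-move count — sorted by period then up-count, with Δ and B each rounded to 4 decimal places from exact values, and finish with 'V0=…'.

The replicating-portfolio and risk-neutral prices coincide; use p* = (1.02−0.9)/(1.08−0.9) = 0.6667 for the latter.
Payoff layer (t=1): V(1,0)=2.9400, V(1,1)=0.0000
  t=0,j=0: stock 117.0000 → up 126.3600 (V=0.0000), down 105.3000 (V=2.9400). Price 0.9608; hedge Δ=-0.1396, bond B=17.2941.
Self-financing check: at every node Δ·S+B equals the discounted successor values.

(0,0): Delta=-0.1396 Bond=17.2941
V0=0.9608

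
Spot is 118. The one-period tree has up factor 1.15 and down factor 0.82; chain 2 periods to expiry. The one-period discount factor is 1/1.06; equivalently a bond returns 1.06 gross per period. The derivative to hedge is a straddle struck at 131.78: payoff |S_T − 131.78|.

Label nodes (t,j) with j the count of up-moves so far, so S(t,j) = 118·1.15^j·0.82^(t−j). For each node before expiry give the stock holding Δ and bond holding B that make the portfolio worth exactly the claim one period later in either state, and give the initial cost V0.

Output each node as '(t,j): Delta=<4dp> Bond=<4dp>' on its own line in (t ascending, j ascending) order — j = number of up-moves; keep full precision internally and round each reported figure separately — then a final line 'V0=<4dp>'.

(0,0): Delta=-0.1446 Bond=39.1975
(1,0): Delta=-1.0000 Bond=124.3208
(1,1): Delta=0.0842 Bond=10.5100
V0=22.1383

The replicating-portfolio and risk-neutral prices coincide; use p* = (1.06−0.82)/(1.15−0.82) = 0.7273 for the latter.
At expiry t=2: V(2,0)=52.4368, V(2,1)=20.5060, V(2,2)=24.2750
(1,0): S=96.7600. Δ = (V_up−V_dn)/(S_up−S_dn) = (20.5060−52.4368)/(111.2740−79.3432) = -1.0000. V = [p*·20.5060 + (1−p*)·52.4368]/1.06 = 27.5608. B = V − Δ·S = 124.3208.
(1,1): S=135.7000. Δ = (V_up−V_dn)/(S_up−S_dn) = (24.2750−20.5060)/(156.0550−111.2740) = 0.0842. V = [p*·24.2750 + (1−p*)·20.5060]/1.06 = 21.9312. B = V − Δ·S = 10.5100.
(0,0): S=118.0000. Δ = (V_up−V_dn)/(S_up−S_dn) = (21.9312−27.5608)/(135.7000−96.7600) = -0.1446. V = [p*·21.9312 + (1−p*)·27.5608]/1.06 = 22.1383. B = V − Δ·S = 39.1975.
Check: Δ(0,0)·S0 + B(0,0) = 22.1383 = V0.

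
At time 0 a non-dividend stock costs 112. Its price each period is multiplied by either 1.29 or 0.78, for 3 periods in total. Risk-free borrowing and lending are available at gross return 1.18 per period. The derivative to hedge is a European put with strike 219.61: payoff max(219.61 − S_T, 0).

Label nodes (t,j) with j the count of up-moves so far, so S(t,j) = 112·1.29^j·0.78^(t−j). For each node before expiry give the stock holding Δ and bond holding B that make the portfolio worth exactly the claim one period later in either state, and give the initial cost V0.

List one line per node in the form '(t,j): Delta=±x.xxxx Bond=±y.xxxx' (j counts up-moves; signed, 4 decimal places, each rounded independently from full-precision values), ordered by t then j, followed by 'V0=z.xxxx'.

(0,0): Delta=-0.8390 Bond=121.7402
(1,0): Delta=-1.0000 Bond=157.7205
(1,1): Delta=-0.8122 Bond=139.7850
(2,0): Delta=-1.0000 Bond=186.1102
(2,1): Delta=-1.0000 Bond=186.1102
(2,2): Delta=-0.7810 Bond=159.1262
V0=27.7749

The replicating-portfolio and risk-neutral prices coincide; use p* = (1.18−0.78)/(1.29−0.78) = 0.7843 for the latter.
Payoff layer (t=3): V(3,0)=166.4602, V(3,1)=131.7084, V(3,2)=74.2342, V(3,3)=0.0000
Node (2,0) S=68.1408: V=(p*·131.7084+(1−p*)·166.4602)/1.18=117.9694; Δ=(131.7084−166.4602)/(87.9016−53.1498)=-1.0000; B=V−Δ·S=186.1102
Node (2,1) S=112.6944: V=(p*·74.2342+(1−p*)·131.7084)/1.18=73.4158; Δ=(74.2342−131.7084)/(145.3758−87.9016)=-1.0000; B=V−Δ·S=186.1102
Node (2,2) S=186.3792: V=(p*·0.0000+(1−p*)·74.2342)/1.18=13.5689; Δ=(0.0000−74.2342)/(240.4292−145.3758)=-0.7810; B=V−Δ·S=159.1262
Node (1,0) S=87.3600: V=(p*·73.4158+(1−p*)·117.9694)/1.18=70.3605; Δ=(73.4158−117.9694)/(112.6944−68.1408)=-1.0000; B=V−Δ·S=157.7205
Node (1,1) S=144.4800: V=(p*·13.5689+(1−p*)·73.4158)/1.18=22.4382; Δ=(13.5689−73.4158)/(186.3792−112.6944)=-0.8122; B=V−Δ·S=139.7850
Node (0,0) S=112.0000: V=(p*·22.4382+(1−p*)·70.3605)/1.18=27.7749; Δ=(22.4382−70.3605)/(144.4800−87.3600)=-0.8390; B=V−Δ·S=121.7402
Self-financing check: at every node Δ·S+B equals the discounted successor values.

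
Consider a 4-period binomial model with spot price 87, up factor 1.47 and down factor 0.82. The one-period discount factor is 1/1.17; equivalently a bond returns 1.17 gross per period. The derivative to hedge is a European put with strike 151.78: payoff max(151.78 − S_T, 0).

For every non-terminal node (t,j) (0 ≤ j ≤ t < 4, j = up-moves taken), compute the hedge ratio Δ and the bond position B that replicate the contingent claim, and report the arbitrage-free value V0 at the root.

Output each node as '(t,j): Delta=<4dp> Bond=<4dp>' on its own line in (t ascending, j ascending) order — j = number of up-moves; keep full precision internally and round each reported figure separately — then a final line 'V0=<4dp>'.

(0,0): Delta=-0.3587 Bond=48.1269
(1,0): Delta=-0.6582 Bond=77.6768
(1,1): Delta=-0.2154 Bond=37.9927
(2,0): Delta=-1.0000 Bond=110.8773
(2,1): Delta=-0.4948 Bond=73.7429
(2,2): Delta=-0.0819 Bond=19.3446
(3,0): Delta=-1.0000 Bond=129.7265
(3,1): Delta=-1.0000 Bond=129.7265
(3,2): Delta=-0.2532 Bond=49.0385
(3,3): Delta=0.0000 Bond=0.0000
V0=16.9233

No-arbitrage ⇒ martingale measure with p* = (R−d)/(u−d) = 0.5385.
Terminal values V(4,·): V(4,0)=112.4454, V(4,1)=81.2655, V(4,2)=25.3699, V(4,3)=0.0000, V(4,4)=0.0000
Node (3,0) S=47.9690: V=(p*·81.2655+(1−p*)·112.4454)/1.17=81.7575; Δ=(81.2655−112.4454)/(70.5145−39.3346)=-1.0000; B=V−Δ·S=129.7265
Node (3,1) S=85.9932: V=(p*·25.3699+(1−p*)·81.2655)/1.17=43.7333; Δ=(25.3699−81.2655)/(126.4101−70.5145)=-1.0000; B=V−Δ·S=129.7265
Node (3,2) S=154.1586: V=(p*·0.0000+(1−p*)·25.3699)/1.17=10.0079; Δ=(0.0000−25.3699)/(226.6132−126.4101)=-0.2532; B=V−Δ·S=49.0385
Node (3,3) S=276.3575: V=(p*·0.0000+(1−p*)·0.0000)/1.17=0.0000; Δ=(0.0000−0.0000)/(406.2455−226.6132)=0.0000; B=V−Δ·S=0.0000
Node (2,0) S=58.4988: V=(p*·43.7333+(1−p*)·81.7575)/1.17=52.3785; Δ=(43.7333−81.7575)/(85.9932−47.9690)=-1.0000; B=V−Δ·S=110.8773
Node (2,1) S=104.8698: V=(p*·10.0079+(1−p*)·43.7333)/1.17=21.8576; Δ=(10.0079−43.7333)/(154.1586−85.9932)=-0.4948; B=V−Δ·S=73.7429
Node (2,2) S=187.9983: V=(p*·0.0000+(1−p*)·10.0079)/1.17=3.9479; Δ=(0.0000−10.0079)/(276.3575−154.1586)=-0.0819; B=V−Δ·S=19.3446
Node (1,0) S=71.3400: V=(p*·21.8576+(1−p*)·52.3785)/1.17=30.7215; Δ=(21.8576−52.3785)/(104.8698−58.4988)=-0.6582; B=V−Δ·S=77.6768
Node (1,1) S=127.8900: V=(p*·3.9479+(1−p*)·21.8576)/1.17=10.4392; Δ=(3.9479−21.8576)/(187.9983−104.8698)=-0.2154; B=V−Δ·S=37.9927
Node (0,0) S=87.0000: V=(p*·10.4392+(1−p*)·30.7215)/1.17=16.9233; Δ=(10.4392−30.7215)/(127.8900−71.3400)=-0.3587; B=V−Δ·S=48.1269
Check: Δ(0,0)·S0 + B(0,0) = 16.9233 = V0.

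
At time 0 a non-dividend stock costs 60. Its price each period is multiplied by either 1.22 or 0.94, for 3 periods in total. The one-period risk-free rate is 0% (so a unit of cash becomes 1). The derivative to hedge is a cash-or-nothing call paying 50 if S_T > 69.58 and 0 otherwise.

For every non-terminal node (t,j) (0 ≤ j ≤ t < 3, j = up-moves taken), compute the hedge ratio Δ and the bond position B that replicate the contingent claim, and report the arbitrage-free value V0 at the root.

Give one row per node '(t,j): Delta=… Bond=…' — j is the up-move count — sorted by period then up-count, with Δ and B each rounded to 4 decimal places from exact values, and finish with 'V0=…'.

The replicating-portfolio and risk-neutral prices coincide; use p* = (1−0.94)/(1.22−0.94) = 0.2143 for the latter.
Terminal payoffs: V(3,0)=0.0000, V(3,1)=0.0000, V(3,2)=50.0000, V(3,3)=50.0000
  t=2,j=0: stock 53.0160 → up 64.6795 (V=0.0000), down 49.8350 (V=0.0000). Price 0.0000; hedge Δ=0.0000, bond B=0.0000.
  t=2,j=1: stock 68.8080 → up 83.9458 (V=50.0000), down 64.6795 (V=0.0000). Price 10.7143; hedge Δ=2.5952, bond B=-167.8571.
  t=2,j=2: stock 89.3040 → up 108.9509 (V=50.0000), down 83.9458 (V=50.0000). Price 50.0000; hedge Δ=0.0000, bond B=50.0000.
  t=1,j=0: stock 56.4000 → up 68.8080 (V=10.7143), down 53.0160 (V=0.0000). Price 2.2959; hedge Δ=0.6785, bond B=-35.9694.
  t=1,j=1: stock 73.2000 → up 89.3040 (V=50.0000), down 68.8080 (V=10.7143). Price 19.1327; hedge Δ=1.9168, bond B=-121.1735.
  t=0,j=0: stock 60.0000 → up 73.2000 (V=19.1327), down 56.4000 (V=2.2959). Price 5.9038; hedge Δ=1.0022, bond B=-54.2274.
The time-0 hedge costs 5.9038, which is the no-arbitrage price.

(0,0): Delta=1.0022 Bond=-54.2274
(1,0): Delta=0.6785 Bond=-35.9694
(1,1): Delta=1.9168 Bond=-121.1735
(2,0): Delta=0.0000 Bond=0.0000
(2,1): Delta=2.5952 Bond=-167.8571
(2,2): Delta=0.0000 Bond=50.0000
V0=5.9038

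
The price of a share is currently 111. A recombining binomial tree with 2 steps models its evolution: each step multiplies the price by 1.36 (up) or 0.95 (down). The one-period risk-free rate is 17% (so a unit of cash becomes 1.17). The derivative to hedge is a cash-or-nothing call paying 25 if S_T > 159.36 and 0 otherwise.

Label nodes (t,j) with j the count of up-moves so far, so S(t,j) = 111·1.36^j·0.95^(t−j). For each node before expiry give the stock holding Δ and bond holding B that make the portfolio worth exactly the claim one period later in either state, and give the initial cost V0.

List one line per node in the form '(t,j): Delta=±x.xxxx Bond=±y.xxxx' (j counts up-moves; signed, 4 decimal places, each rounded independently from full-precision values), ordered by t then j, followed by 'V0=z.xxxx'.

(0,0): Delta=0.2519 Bond=-22.7063
(1,0): Delta=0.0000 Bond=0.0000
(1,1): Delta=0.4039 Bond=-49.5101
V0=5.2583

No-arbitrage ⇒ martingale measure with p* = (R−d)/(u−d) = 0.5366.
Payoff layer (t=2): V(2,0)=0.0000, V(2,1)=0.0000, V(2,2)=25.0000
  t=1,j=0: stock 105.4500 → up 143.4120 (V=0.0000), down 100.1775 (V=0.0000). Price 0.0000; hedge Δ=0.0000, bond B=0.0000.
  t=1,j=1: stock 150.9600 → up 205.3056 (V=25.0000), down 143.4120 (V=0.0000). Price 11.4655; hedge Δ=0.4039, bond B=-49.5101.
  t=0,j=0: stock 111.0000 → up 150.9600 (V=11.4655), down 105.4500 (V=0.0000). Price 5.2583; hedge Δ=0.2519, bond B=-22.7063.
Root portfolio cost Δ·111+B reproduces V0=5.2583.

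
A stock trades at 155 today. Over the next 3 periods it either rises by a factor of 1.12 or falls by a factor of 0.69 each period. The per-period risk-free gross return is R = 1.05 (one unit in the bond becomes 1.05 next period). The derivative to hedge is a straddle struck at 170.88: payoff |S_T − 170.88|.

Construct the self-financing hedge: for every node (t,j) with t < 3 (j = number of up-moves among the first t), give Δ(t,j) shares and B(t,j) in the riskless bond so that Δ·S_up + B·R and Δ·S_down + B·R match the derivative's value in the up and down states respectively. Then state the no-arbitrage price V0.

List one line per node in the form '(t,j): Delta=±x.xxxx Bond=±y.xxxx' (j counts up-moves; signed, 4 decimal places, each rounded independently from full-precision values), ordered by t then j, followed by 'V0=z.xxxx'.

No-arbitrage ⇒ martingale measure with p* = (R−d)/(u−d) = 0.8372.
Payoff layer (t=3): V(3,0)=119.9611, V(3,1)=88.2290, V(3,2)=36.7219, V(3,3)=46.8838
Node (2,0) S=73.7955: V=(p*·88.2290+(1−p*)·119.9611)/1.05=88.9474; Δ=(88.2290−119.9611)/(82.6510−50.9189)=-1.0000; B=V−Δ·S=162.7429
Node (2,1) S=119.7840: V=(p*·36.7219+(1−p*)·88.2290)/1.05=42.9589; Δ=(36.7219−88.2290)/(134.1581−82.6510)=-1.0000; B=V−Δ·S=162.7429
Node (2,2) S=194.4320: V=(p*·46.8838+(1−p*)·36.7219)/1.05=43.0758; Δ=(46.8838−36.7219)/(217.7638−134.1581)=0.1215; B=V−Δ·S=19.4434
Node (1,0) S=106.9500: V=(p*·42.9589+(1−p*)·88.9474)/1.05=48.0432; Δ=(42.9589−88.9474)/(119.7840−73.7955)=-1.0000; B=V−Δ·S=154.9932
Node (1,1) S=173.6000: V=(p*·43.0758+(1−p*)·42.9589)/1.05=41.0064; Δ=(43.0758−42.9589)/(194.4320−119.7840)=0.0016; B=V−Δ·S=40.7345
Node (0,0) S=155.0000: V=(p*·41.0064+(1−p*)·48.0432)/1.05=40.1447; Δ=(41.0064−48.0432)/(173.6000−106.9500)=-0.1056; B=V−Δ·S=56.5093
Each (Δ,B) replicates both successor values, so the strategy is self-financing and V0 is arbitrage-free.

(0,0): Delta=-0.1056 Bond=56.5093
(1,0): Delta=-1.0000 Bond=154.9932
(1,1): Delta=0.0016 Bond=40.7345
(2,0): Delta=-1.0000 Bond=162.7429
(2,1): Delta=-1.0000 Bond=162.7429
(2,2): Delta=0.1215 Bond=19.4434
V0=40.1447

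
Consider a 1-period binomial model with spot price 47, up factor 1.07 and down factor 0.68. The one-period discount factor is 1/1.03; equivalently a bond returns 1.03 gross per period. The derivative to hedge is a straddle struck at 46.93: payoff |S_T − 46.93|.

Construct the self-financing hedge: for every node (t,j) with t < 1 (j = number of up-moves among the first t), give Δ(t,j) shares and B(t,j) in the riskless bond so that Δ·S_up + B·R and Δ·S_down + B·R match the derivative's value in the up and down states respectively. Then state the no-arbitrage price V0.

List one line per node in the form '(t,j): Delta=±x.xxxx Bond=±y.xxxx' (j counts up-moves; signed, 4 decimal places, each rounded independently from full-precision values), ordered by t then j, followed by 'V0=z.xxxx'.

Under the risk-neutral measure, an up-move has probability p* = (R−d)/(u−d) = 0.8974 and values discount at R = 1.03.
Terminal values V(1,·): V(1,0)=14.9700, V(1,1)=3.3600
(0,0): S=47.0000. Δ = (V_up−V_dn)/(S_up−S_dn) = (3.3600−14.9700)/(50.2900−31.9600) = -0.6334. V = [p*·3.3600 + (1−p*)·14.9700]/1.03 = 4.4182. B = V − Δ·S = 34.1875.
Self-financing check: at every node Δ·S+B equals the discounted successor values.

(0,0): Delta=-0.6334 Bond=34.1875
V0=4.4182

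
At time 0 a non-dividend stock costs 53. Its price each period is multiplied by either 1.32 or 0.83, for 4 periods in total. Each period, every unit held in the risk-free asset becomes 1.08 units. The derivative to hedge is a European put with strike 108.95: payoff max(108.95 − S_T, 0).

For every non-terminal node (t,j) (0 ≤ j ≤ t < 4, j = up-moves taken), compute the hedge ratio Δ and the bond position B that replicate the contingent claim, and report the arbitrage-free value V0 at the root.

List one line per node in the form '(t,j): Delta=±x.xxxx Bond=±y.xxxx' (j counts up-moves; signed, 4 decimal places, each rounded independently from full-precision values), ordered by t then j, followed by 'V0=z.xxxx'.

Since d<R<u, set p* = (R−d)/(u−d) = 0.5102; price each node as the discounted p*-expectation of its children.
Terminal payoffs: V(4,0)=83.7971, V(4,1)=68.9478, V(4,2)=45.3320, V(4,3)=7.7744, V(4,4)=0.0000
(3,0): S=30.3047. Δ = (V_up−V_dn)/(S_up−S_dn) = (68.9478−83.7971)/(40.0022−25.1529) = -1.0000. V = [p*·68.9478 + (1−p*)·83.7971]/1.08 = 70.5749. B = V − Δ·S = 100.8796.
(3,1): S=48.1954. Δ = (V_up−V_dn)/(S_up−S_dn) = (45.3320−68.9478)/(63.6180−40.0022) = -1.0000. V = [p*·45.3320 + (1−p*)·68.9478]/1.08 = 52.6842. B = V − Δ·S = 100.8796.
(3,2): S=76.6482. Δ = (V_up−V_dn)/(S_up−S_dn) = (7.7744−45.3320)/(101.1756−63.6180) = -1.0000. V = [p*·7.7744 + (1−p*)·45.3320]/1.08 = 24.2315. B = V − Δ·S = 100.8796.
(3,3): S=121.8983. Δ = (V_up−V_dn)/(S_up−S_dn) = (0.0000−7.7744)/(160.9058−101.1756) = -0.1302. V = [p*·0.0000 + (1−p*)·7.7744]/1.08 = 3.5258. B = V − Δ·S = 19.3919.
(2,0): S=36.5117. Δ = (V_up−V_dn)/(S_up−S_dn) = (52.6842−70.5749)/(48.1954−30.3047) = -1.0000. V = [p*·52.6842 + (1−p*)·70.5749]/1.08 = 56.8954. B = V − Δ·S = 93.4071.
(2,1): S=58.0668. Δ = (V_up−V_dn)/(S_up−S_dn) = (24.2315−52.6842)/(76.6482−48.1954) = -1.0000. V = [p*·24.2315 + (1−p*)·52.6842]/1.08 = 35.3403. B = V − Δ·S = 93.4071.
(2,2): S=92.3472. Δ = (V_up−V_dn)/(S_up−S_dn) = (3.5258−24.2315)/(121.8983−76.6482) = -0.4576. V = [p*·3.5258 + (1−p*)·24.2315]/1.08 = 12.6550. B = V − Δ·S = 54.9114.
(1,0): S=43.9900. Δ = (V_up−V_dn)/(S_up−S_dn) = (35.3403−56.8954)/(58.0668−36.5117) = -1.0000. V = [p*·35.3403 + (1−p*)·56.8954]/1.08 = 42.4980. B = V − Δ·S = 86.4880.
(1,1): S=69.9600. Δ = (V_up−V_dn)/(S_up−S_dn) = (12.6550−35.3403)/(92.3472−58.0668) = -0.6618. V = [p*·12.6550 + (1−p*)·35.3403]/1.08 = 22.0057. B = V − Δ·S = 68.3022.
(0,0): S=53.0000. Δ = (V_up−V_dn)/(S_up−S_dn) = (22.0057−42.4980)/(69.9600−43.9900) = -0.7891. V = [p*·22.0057 + (1−p*)·42.4980]/1.08 = 29.6692. B = V − Δ·S = 71.4903.
Each (Δ,B) replicates both successor values, so the strategy is self-financing and V0 is arbitrage-free.

(0,0): Delta=-0.7891 Bond=71.4903
(1,0): Delta=-1.0000 Bond=86.4880
(1,1): Delta=-0.6618 Bond=68.3022
(2,0): Delta=-1.0000 Bond=93.4071
(2,1): Delta=-1.0000 Bond=93.4071
(2,2): Delta=-0.4576 Bond=54.9114
(3,0): Delta=-1.0000 Bond=100.8796
(3,1): Delta=-1.0000 Bond=100.8796
(3,2): Delta=-1.0000 Bond=100.8796
(3,3): Delta=-0.1302 Bond=19.3919
V0=29.6692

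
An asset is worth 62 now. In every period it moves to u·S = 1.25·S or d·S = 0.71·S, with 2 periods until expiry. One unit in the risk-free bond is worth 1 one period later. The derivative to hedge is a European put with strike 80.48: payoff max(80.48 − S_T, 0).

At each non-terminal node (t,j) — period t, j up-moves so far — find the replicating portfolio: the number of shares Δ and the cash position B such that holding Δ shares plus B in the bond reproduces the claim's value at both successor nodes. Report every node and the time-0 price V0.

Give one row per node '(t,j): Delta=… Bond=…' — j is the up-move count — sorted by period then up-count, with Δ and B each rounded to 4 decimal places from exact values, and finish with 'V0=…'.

Since d<R<u, set p* = (R−d)/(u−d) = 0.5370; price each node as the discounted p*-expectation of its children.
Payoff layer (t=2): V(2,0)=49.2258, V(2,1)=25.4550, V(2,2)=0.0000
Node (1,0) S=44.0200: V=(p*·25.4550+(1−p*)·49.2258)/1=36.4600; Δ=(25.4550−49.2258)/(55.0250−31.2542)=-1.0000; B=V−Δ·S=80.4800
Node (1,1) S=77.5000: V=(p*·0.0000+(1−p*)·25.4550)/1=11.7847; Δ=(0.0000−25.4550)/(96.8750−55.0250)=-0.6082; B=V−Δ·S=58.9236
Node (0,0) S=62.0000: V=(p*·11.7847+(1−p*)·36.4600)/1=23.2085; Δ=(11.7847−36.4600)/(77.5000−44.0200)=-0.7370; B=V−Δ·S=68.9034
Check: Δ(0,0)·S0 + B(0,0) = 23.2085 = V0.

(0,0): Delta=-0.7370 Bond=68.9034
(1,0): Delta=-1.0000 Bond=80.4800
(1,1): Delta=-0.6082 Bond=58.9236
V0=23.2085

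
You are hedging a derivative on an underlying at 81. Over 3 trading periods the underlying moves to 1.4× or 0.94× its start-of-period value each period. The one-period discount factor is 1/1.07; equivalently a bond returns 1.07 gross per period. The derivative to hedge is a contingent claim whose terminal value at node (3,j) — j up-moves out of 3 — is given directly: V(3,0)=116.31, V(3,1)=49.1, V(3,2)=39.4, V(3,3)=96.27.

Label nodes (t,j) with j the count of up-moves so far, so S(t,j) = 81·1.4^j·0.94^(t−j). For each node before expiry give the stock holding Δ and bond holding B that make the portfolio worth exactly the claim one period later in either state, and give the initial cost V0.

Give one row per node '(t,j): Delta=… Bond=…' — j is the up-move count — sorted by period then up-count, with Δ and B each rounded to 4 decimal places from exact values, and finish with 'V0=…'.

(0,0): Delta=-0.7966 Bond=124.3661
(1,0): Delta=-1.3597 Bond=175.9505
(1,1): Delta=0.1633 Bond=24.2256
(2,0): Delta=-2.0414 Bond=237.0581
(2,1): Delta=-0.1978 Bond=64.4128
(2,2): Delta=0.7787 Bond=-71.7875
V0=59.8442

Since d<R<u, set p* = (R−d)/(u−d) = 0.2826; price each node as the discounted p*-expectation of its children.
Terminal payoffs: V(3,0)=116.3100, V(3,1)=49.1000, V(3,2)=39.4000, V(3,3)=96.2700
(2,0): S=71.5716. Δ = (V_up−V_dn)/(S_up−S_dn) = (49.1000−116.3100)/(100.2002−67.2773) = -2.0414. V = [p*·49.1000 + (1−p*)·116.3100]/1.07 = 90.9494. B = V − Δ·S = 237.0581.
(2,1): S=106.5960. Δ = (V_up−V_dn)/(S_up−S_dn) = (39.4000−49.1000)/(149.2344−100.2002) = -0.1978. V = [p*·39.4000 + (1−p*)·49.1000]/1.07 = 43.3259. B = V − Δ·S = 64.4128.
(2,2): S=158.7600. Δ = (V_up−V_dn)/(S_up−S_dn) = (96.2700−39.4000)/(222.2640−149.2344) = 0.7787. V = [p*·96.2700 + (1−p*)·39.4000]/1.07 = 51.8430. B = V − Δ·S = -71.7875.
(1,0): S=76.1400. Δ = (V_up−V_dn)/(S_up−S_dn) = (43.3259−90.9494)/(106.5960−71.5716) = -1.3597. V = [p*·43.3259 + (1−p*)·90.9494]/1.07 = 72.4211. B = V − Δ·S = 175.9505.
(1,1): S=113.4000. Δ = (V_up−V_dn)/(S_up−S_dn) = (51.8430−43.3259)/(158.7600−106.5960) = 0.1633. V = [p*·51.8430 + (1−p*)·43.3259]/1.07 = 42.7410. B = V − Δ·S = 24.2256.
(0,0): S=81.0000. Δ = (V_up−V_dn)/(S_up−S_dn) = (42.7410−72.4211)/(113.4000−76.1400) = -0.7966. V = [p*·42.7410 + (1−p*)·72.4211]/1.07 = 59.8442. B = V − Δ·S = 124.3661.
Self-financing check: at every node Δ·S+B equals the discounted successor values.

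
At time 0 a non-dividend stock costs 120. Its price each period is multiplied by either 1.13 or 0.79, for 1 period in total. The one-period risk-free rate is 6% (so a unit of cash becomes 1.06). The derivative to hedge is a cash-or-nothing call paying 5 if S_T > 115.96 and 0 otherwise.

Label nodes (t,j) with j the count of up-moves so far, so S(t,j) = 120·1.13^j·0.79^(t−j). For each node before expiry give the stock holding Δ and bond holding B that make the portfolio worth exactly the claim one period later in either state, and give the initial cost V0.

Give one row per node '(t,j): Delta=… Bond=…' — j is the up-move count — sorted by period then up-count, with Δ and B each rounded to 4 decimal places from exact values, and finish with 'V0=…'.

Under the risk-neutral measure, an up-move has probability p* = (R−d)/(u−d) = 0.7941 and values discount at R = 1.06.
At expiry t=1: V(1,0)=0.0000, V(1,1)=5.0000
(0,0): S=120.0000. Δ = (V_up−V_dn)/(S_up−S_dn) = (5.0000−0.0000)/(135.6000−94.8000) = 0.1225. V = [p*·5.0000 + (1−p*)·0.0000]/1.06 = 3.7458. B = V − Δ·S = -10.9600.
The time-0 hedge costs 3.7458, which is the no-arbitrage price.

(0,0): Delta=0.1225 Bond=-10.9600
V0=3.7458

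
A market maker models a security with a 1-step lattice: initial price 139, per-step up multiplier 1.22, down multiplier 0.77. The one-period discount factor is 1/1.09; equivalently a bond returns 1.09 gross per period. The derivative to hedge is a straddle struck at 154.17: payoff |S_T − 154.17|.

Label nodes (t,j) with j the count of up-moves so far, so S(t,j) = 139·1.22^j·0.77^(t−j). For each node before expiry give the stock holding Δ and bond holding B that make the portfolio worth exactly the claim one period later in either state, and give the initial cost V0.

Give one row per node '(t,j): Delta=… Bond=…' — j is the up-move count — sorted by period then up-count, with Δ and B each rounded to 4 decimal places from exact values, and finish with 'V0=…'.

(0,0): Delta=-0.5073 Bond=93.0583
V0=22.5472

The replicating-portfolio and risk-neutral prices coincide; use p* = (1.09−0.77)/(1.22−0.77) = 0.7111 for the latter.
Terminal payoffs: V(1,0)=47.1400, V(1,1)=15.4100
  t=0,j=0: stock 139.0000 → up 169.5800 (V=15.4100), down 107.0300 (V=47.1400). Price 22.5472; hedge Δ=-0.5073, bond B=93.0583.
Root portfolio cost Δ·139+B reproduces V0=22.5472.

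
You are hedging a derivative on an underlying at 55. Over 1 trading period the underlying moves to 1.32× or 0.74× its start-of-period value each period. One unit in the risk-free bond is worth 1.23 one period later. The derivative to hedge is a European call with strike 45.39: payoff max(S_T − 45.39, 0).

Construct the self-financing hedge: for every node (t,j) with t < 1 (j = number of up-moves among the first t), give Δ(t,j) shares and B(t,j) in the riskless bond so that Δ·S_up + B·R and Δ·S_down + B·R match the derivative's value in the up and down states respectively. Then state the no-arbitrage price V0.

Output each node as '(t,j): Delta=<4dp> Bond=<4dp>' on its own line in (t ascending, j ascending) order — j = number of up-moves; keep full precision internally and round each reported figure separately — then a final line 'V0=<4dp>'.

Since d<R<u, set p* = (R−d)/(u−d) = 0.8448; price each node as the discounted p*-expectation of its children.
At expiry t=1: V(1,0)=0.0000, V(1,1)=27.2100
Node (0,0) S=55.0000: V=(p*·27.2100+(1−p*)·0.0000)/1.23=18.6892; Δ=(27.2100−0.0000)/(72.6000−40.7000)=0.8530; B=V−Δ·S=-28.2246
Each (Δ,B) replicates both successor values, so the strategy is self-financing and V0 is arbitrage-free.

(0,0): Delta=0.8530 Bond=-28.2246
V0=18.6892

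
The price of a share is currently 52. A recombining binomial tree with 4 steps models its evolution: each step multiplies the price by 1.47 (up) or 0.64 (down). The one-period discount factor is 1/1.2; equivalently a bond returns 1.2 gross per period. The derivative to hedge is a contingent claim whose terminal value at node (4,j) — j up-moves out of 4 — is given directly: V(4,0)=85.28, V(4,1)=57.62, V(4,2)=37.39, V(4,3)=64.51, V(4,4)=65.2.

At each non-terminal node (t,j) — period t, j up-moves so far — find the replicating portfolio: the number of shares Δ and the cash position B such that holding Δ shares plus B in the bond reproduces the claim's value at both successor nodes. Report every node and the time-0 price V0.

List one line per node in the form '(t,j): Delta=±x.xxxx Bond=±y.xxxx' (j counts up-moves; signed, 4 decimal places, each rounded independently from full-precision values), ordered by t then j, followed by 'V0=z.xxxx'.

No-arbitrage ⇒ martingale measure with p* = (R−d)/(u−d) = 0.6747.
Terminal payoffs: V(4,0)=85.2800, V(4,1)=57.6200, V(4,2)=37.3900, V(4,3)=64.5100, V(4,4)=65.2000
Node (3,0) S=13.6315: V=(p*·57.6200+(1−p*)·85.2800)/1.2=55.5149; Δ=(57.6200−85.2800)/(20.0383−8.7242)=-2.4447; B=V−Δ·S=88.8402
Node (3,1) S=31.3098: V=(p*·37.3900+(1−p*)·57.6200)/1.2=36.6424; Δ=(37.3900−57.6200)/(46.0254−20.0383)=-0.7785; B=V−Δ·S=61.0159
Node (3,2) S=71.9148: V=(p*·64.5100+(1−p*)·37.3900)/1.2=46.4065; Δ=(64.5100−37.3900)/(105.7147−46.0254)=0.4544; B=V−Δ·S=13.7318
Node (3,3) S=165.1792: V=(p*·65.2000+(1−p*)·64.5100)/1.2=54.1463; Δ=(65.2000−64.5100)/(242.8134−105.7147)=0.0050; B=V−Δ·S=53.3150
Node (2,0) S=21.2992: V=(p*·36.6424+(1−p*)·55.5149)/1.2=35.6513; Δ=(36.6424−55.5149)/(31.3098−13.6315)=-1.0675; B=V−Δ·S=58.3893
Node (2,1) S=48.9216: V=(p*·46.4065+(1−p*)·36.6424)/1.2=36.0252; Δ=(46.4065−36.6424)/(71.9148−31.3098)=0.2405; B=V−Δ·S=24.2612
Node (2,2) S=112.3668: V=(p*·54.1463+(1−p*)·46.4065)/1.2=43.0238; Δ=(54.1463−46.4065)/(165.1792−71.9148)=0.0830; B=V−Δ·S=33.6988
Node (1,0) S=33.2800: V=(p*·36.0252+(1−p*)·35.6513)/1.2=29.9197; Δ=(36.0252−35.6513)/(48.9216−21.2992)=0.0135; B=V−Δ·S=29.4692
Node (1,1) S=76.4400: V=(p*·43.0238+(1−p*)·36.0252)/1.2=33.9559; Δ=(43.0238−36.0252)/(112.3668−48.9216)=0.1103; B=V−Δ·S=25.5239
Node (0,0) S=52.0000: V=(p*·33.9559+(1−p*)·29.9197)/1.2=27.2024; Δ=(33.9559−29.9197)/(76.4400−33.2800)=0.0935; B=V−Δ·S=22.3394
The time-0 hedge costs 27.2024, which is the no-arbitrage price.

(0,0): Delta=0.0935 Bond=22.3394
(1,0): Delta=0.0135 Bond=29.4692
(1,1): Delta=0.1103 Bond=25.5239
(2,0): Delta=-1.0675 Bond=58.3893
(2,1): Delta=0.2405 Bond=24.2612
(2,2): Delta=0.0830 Bond=33.6988
(3,0): Delta=-2.4447 Bond=88.8402
(3,1): Delta=-0.7785 Bond=61.0159
(3,2): Delta=0.4544 Bond=13.7318
(3,3): Delta=0.0050 Bond=53.3150
V0=27.2024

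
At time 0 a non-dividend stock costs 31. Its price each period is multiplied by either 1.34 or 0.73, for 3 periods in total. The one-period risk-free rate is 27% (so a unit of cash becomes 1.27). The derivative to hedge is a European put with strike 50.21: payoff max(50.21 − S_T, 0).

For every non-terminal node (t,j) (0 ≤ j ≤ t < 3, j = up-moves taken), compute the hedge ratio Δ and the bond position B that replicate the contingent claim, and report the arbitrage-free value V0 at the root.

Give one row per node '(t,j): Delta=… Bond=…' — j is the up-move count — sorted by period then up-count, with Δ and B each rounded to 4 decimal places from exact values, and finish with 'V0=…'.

The replicating-portfolio and risk-neutral prices coincide; use p* = (1.27−0.73)/(1.34−0.73) = 0.8852 for the latter.
Payoff layer (t=3): V(3,0)=38.1505, V(3,1)=28.0733, V(3,2)=9.5756, V(3,3)=0.0000
  t=2,j=0: stock 16.5199 → up 22.1367 (V=28.0733), down 12.0595 (V=38.1505). Price 23.0155; hedge Δ=-1.0000, bond B=39.5354.
  t=2,j=1: stock 30.3242 → up 40.6344 (V=9.5756), down 22.1367 (V=28.0733). Price 9.2112; hedge Δ=-1.0000, bond B=39.5354.
  t=2,j=2: stock 55.6636 → up 74.5892 (V=0.0000), down 40.6344 (V=9.5756). Price 0.8652; hedge Δ=-0.2820, bond B=16.5629.
  t=1,j=0: stock 22.6300 → up 30.3242 (V=9.2112), down 16.5199 (V=23.0155). Price 8.5003; hedge Δ=-1.0000, bond B=31.1303.
  t=1,j=1: stock 41.5400 → up 55.6636 (V=0.8652), down 30.3242 (V=9.2112). Price 1.4354; hedge Δ=-0.3294, bond B=15.1174.
  t=0,j=0: stock 31.0000 → up 41.5400 (V=1.4354), down 22.6300 (V=8.5003). Price 1.7686; hedge Δ=-0.3736, bond B=13.3503.
The time-0 hedge costs 1.7686, which is the no-arbitrage price.

(0,0): Delta=-0.3736 Bond=13.3503
(1,0): Delta=-1.0000 Bond=31.1303
(1,1): Delta=-0.3294 Bond=15.1174
(2,0): Delta=-1.0000 Bond=39.5354
(2,1): Delta=-1.0000 Bond=39.5354
(2,2): Delta=-0.2820 Bond=16.5629
V0=1.7686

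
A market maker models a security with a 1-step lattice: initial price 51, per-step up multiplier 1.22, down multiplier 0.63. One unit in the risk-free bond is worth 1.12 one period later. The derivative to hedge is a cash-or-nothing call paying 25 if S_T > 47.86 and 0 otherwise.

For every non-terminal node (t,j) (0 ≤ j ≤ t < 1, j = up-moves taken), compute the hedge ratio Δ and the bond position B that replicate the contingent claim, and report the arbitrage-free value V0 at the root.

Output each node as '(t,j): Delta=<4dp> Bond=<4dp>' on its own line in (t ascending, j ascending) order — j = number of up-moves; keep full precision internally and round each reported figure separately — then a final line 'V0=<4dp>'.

The replicating-portfolio and risk-neutral prices coincide; use p* = (1.12−0.63)/(1.22−0.63) = 0.8305 for the latter.
Payoff layer (t=1): V(1,0)=0.0000, V(1,1)=25.0000
(0,0): S=51.0000. Δ = (V_up−V_dn)/(S_up−S_dn) = (25.0000−0.0000)/(62.2200−32.1300) = 0.8308. V = [p*·25.0000 + (1−p*)·0.0000]/1.12 = 18.5381. B = V − Δ·S = -23.8347.
Check: Δ(0,0)·S0 + B(0,0) = 18.5381 = V0.

(0,0): Delta=0.8308 Bond=-23.8347
V0=18.5381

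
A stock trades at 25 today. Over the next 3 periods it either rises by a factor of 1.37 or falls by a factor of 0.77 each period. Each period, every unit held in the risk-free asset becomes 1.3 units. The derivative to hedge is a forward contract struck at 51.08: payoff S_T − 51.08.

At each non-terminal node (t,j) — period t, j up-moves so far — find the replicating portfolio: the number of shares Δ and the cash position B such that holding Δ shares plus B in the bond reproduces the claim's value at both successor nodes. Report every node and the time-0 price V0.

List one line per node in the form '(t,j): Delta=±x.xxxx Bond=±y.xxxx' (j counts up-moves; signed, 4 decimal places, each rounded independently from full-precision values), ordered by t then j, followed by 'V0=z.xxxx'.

Under the risk-neutral measure, an up-move has probability p* = (R−d)/(u−d) = 0.8833 and values discount at R = 1.3.
Terminal payoffs: V(3,0)=-39.6667, V(3,1)=-30.7732, V(3,2)=-14.9497, V(3,3)=13.2038
  t=2,j=0: stock 14.8225 → up 20.3068 (V=-30.7732), down 11.4133 (V=-39.6667). Price -24.4698; hedge Δ=1.0000, bond B=-39.2923.
  t=2,j=1: stock 26.3725 → up 36.1303 (V=-14.9497), down 20.3068 (V=-30.7732). Price -12.9198; hedge Δ=1.0000, bond B=-39.2923.
  t=2,j=2: stock 46.9225 → up 64.2838 (V=13.2038), down 36.1303 (V=-14.9497). Price 7.6302; hedge Δ=1.0000, bond B=-39.2923.
  t=1,j=0: stock 19.2500 → up 26.3725 (V=-12.9198), down 14.8225 (V=-24.4698). Price -10.9749; hedge Δ=1.0000, bond B=-30.2249.
  t=1,j=1: stock 34.2500 → up 46.9225 (V=7.6302), down 26.3725 (V=-12.9198). Price 4.0251; hedge Δ=1.0000, bond B=-30.2249.
  t=0,j=0: stock 25.0000 → up 34.2500 (V=4.0251), down 19.2500 (V=-10.9749). Price 1.7501; hedge Δ=1.0000, bond B=-23.2499.
Self-financing check: at every node Δ·S+B equals the discounted successor values.

(0,0): Delta=1.0000 Bond=-23.2499
(1,0): Delta=1.0000 Bond=-30.2249
(1,1): Delta=1.0000 Bond=-30.2249
(2,0): Delta=1.0000 Bond=-39.2923
(2,1): Delta=1.0000 Bond=-39.2923
(2,2): Delta=1.0000 Bond=-39.2923
V0=1.7501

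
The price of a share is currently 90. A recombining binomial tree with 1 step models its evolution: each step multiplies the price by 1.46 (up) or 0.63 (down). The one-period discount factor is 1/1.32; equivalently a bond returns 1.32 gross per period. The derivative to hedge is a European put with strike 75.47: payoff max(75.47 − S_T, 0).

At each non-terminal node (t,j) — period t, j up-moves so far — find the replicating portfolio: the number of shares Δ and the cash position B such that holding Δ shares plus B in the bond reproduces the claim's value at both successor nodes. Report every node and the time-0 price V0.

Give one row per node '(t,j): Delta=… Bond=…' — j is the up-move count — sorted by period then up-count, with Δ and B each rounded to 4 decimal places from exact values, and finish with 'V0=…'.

(0,0): Delta=-0.2513 Bond=25.0130
V0=2.3985

The replicating-portfolio and risk-neutral prices coincide; use p* = (1.32−0.63)/(1.46−0.63) = 0.8313 for the latter.
Payoff layer (t=1): V(1,0)=18.7700, V(1,1)=0.0000
(0,0): S=90.0000. Δ = (V_up−V_dn)/(S_up−S_dn) = (0.0000−18.7700)/(131.4000−56.7000) = -0.2513. V = [p*·0.0000 + (1−p*)·18.7700]/1.32 = 2.3985. B = V − Δ·S = 25.0130.
Each (Δ,B) replicates both successor values, so the strategy is self-financing and V0 is arbitrage-free.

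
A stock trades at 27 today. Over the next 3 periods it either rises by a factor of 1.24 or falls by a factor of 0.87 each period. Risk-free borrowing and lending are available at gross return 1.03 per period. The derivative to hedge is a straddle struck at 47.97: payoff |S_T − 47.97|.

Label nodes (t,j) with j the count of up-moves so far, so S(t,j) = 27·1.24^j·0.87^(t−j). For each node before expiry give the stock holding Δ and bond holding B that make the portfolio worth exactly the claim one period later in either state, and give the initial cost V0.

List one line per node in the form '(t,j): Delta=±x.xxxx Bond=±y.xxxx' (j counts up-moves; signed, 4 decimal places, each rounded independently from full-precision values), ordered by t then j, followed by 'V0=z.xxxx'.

Under the risk-neutral measure, an up-move has probability p* = (R−d)/(u−d) = 0.4324 and values discount at R = 1.03.
Payoff layer (t=3): V(3,0)=30.1904, V(3,1)=22.6290, V(3,2)=11.8518, V(3,3)=3.5088
  t=2,j=0: stock 20.4363 → up 25.3410 (V=22.6290), down 17.7796 (V=30.1904). Price 26.1365; hedge Δ=-1.0000, bond B=46.5728.
  t=2,j=1: stock 29.1276 → up 36.1182 (V=11.8518), down 25.3410 (V=22.6290). Price 17.4452; hedge Δ=-1.0000, bond B=46.5728.
  t=2,j=2: stock 41.5152 → up 51.4788 (V=3.5088), down 36.1182 (V=11.8518). Price 8.0039; hedge Δ=-0.5431, bond B=30.5524.
  t=1,j=0: stock 23.4900 → up 29.1276 (V=17.4452), down 20.4363 (V=26.1365). Price 21.7263; hedge Δ=-1.0000, bond B=45.2163.
  t=1,j=1: stock 33.4800 → up 41.5152 (V=8.0039), down 29.1276 (V=17.4452). Price 12.9733; hedge Δ=-0.7622, bond B=38.4903.
  t=0,j=0: stock 27.0000 → up 33.4800 (V=12.9733), down 23.4900 (V=21.7263). Price 17.4187; hedge Δ=-0.8762, bond B=41.0755.
Each (Δ,B) replicates both successor values, so the strategy is self-financing and V0 is arbitrage-free.

(0,0): Delta=-0.8762 Bond=41.0755
(1,0): Delta=-1.0000 Bond=45.2163
(1,1): Delta=-0.7622 Bond=38.4903
(2,0): Delta=-1.0000 Bond=46.5728
(2,1): Delta=-1.0000 Bond=46.5728
(2,2): Delta=-0.5431 Bond=30.5524
V0=17.4187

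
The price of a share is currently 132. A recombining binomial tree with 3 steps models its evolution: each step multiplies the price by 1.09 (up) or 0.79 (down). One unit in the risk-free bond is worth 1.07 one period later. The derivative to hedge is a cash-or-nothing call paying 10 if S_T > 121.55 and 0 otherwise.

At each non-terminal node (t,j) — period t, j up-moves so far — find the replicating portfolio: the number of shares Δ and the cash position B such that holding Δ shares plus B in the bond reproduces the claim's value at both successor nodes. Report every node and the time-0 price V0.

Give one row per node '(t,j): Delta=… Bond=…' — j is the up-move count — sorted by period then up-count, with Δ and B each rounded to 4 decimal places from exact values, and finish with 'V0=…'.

Since d<R<u, set p* = (R−d)/(u−d) = 0.9333; price each node as the discounted p*-expectation of its children.
Terminal payoffs: V(3,0)=0.0000, V(3,1)=0.0000, V(3,2)=10.0000, V(3,3)=10.0000
(2,0): S=82.3812. Δ = (V_up−V_dn)/(S_up−S_dn) = (0.0000−0.0000)/(89.7955−65.0811) = 0.0000. V = [p*·0.0000 + (1−p*)·0.0000]/1.07 = 0.0000. B = V − Δ·S = 0.0000.
(2,1): S=113.6652. Δ = (V_up−V_dn)/(S_up−S_dn) = (10.0000−0.0000)/(123.8951−89.7955) = 0.2933. V = [p*·10.0000 + (1−p*)·0.0000]/1.07 = 8.7227. B = V − Δ·S = -24.6106.
(2,2): S=156.8292. Δ = (V_up−V_dn)/(S_up−S_dn) = (10.0000−10.0000)/(170.9438−123.8951) = 0.0000. V = [p*·10.0000 + (1−p*)·10.0000]/1.07 = 9.3458. B = V − Δ·S = 9.3458.
(1,0): S=104.2800. Δ = (V_up−V_dn)/(S_up−S_dn) = (8.7227−0.0000)/(113.6652−82.3812) = 0.2788. V = [p*·8.7227 + (1−p*)·0.0000]/1.07 = 7.6086. B = V − Δ·S = -21.4672.
(1,1): S=143.8800. Δ = (V_up−V_dn)/(S_up−S_dn) = (9.3458−8.7227)/(156.8292−113.6652) = 0.0144. V = [p*·9.3458 + (1−p*)·8.7227]/1.07 = 8.6956. B = V − Δ·S = 6.6187.
(0,0): S=132.0000. Δ = (V_up−V_dn)/(S_up−S_dn) = (8.6956−7.6086)/(143.8800−104.2800) = 0.0274. V = [p*·8.6956 + (1−p*)·7.6086]/1.07 = 8.0590. B = V − Δ·S = 4.4358.
Each (Δ,B) replicates both successor values, so the strategy is self-financing and V0 is arbitrage-free.

(0,0): Delta=0.0274 Bond=4.4358
(1,0): Delta=0.2788 Bond=-21.4672
(1,1): Delta=0.0144 Bond=6.6187
(2,0): Delta=0.0000 Bond=0.0000
(2,1): Delta=0.2933 Bond=-24.6106
(2,2): Delta=0.0000 Bond=9.3458
V0=8.0590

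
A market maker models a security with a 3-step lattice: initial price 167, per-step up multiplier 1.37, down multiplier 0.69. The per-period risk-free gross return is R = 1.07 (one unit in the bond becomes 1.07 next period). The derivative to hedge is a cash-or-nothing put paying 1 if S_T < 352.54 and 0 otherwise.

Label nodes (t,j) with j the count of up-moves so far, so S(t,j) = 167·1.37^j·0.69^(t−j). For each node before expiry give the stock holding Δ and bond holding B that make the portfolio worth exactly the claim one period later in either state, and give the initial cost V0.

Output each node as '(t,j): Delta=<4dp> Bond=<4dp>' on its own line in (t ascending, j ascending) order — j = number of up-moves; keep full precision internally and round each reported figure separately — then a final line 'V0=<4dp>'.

(0,0): Delta=-0.0024 Bond=1.0750
(1,0): Delta=0.0000 Bond=0.8734
(1,1): Delta=-0.0034 Bond=1.3687
(2,0): Delta=0.0000 Bond=0.9346
(2,1): Delta=0.0000 Bond=0.9346
(2,2): Delta=-0.0047 Bond=1.8829
V0=0.6738

No-arbitrage ⇒ martingale measure with p* = (R−d)/(u−d) = 0.5588.
Payoff layer (t=3): V(3,0)=1.0000, V(3,1)=1.0000, V(3,2)=1.0000, V(3,3)=0.0000
  t=2,j=0: stock 79.5087 → up 108.9269 (V=1.0000), down 54.8610 (V=1.0000). Price 0.9346; hedge Δ=0.0000, bond B=0.9346.
  t=2,j=1: stock 157.8651 → up 216.2752 (V=1.0000), down 108.9269 (V=1.0000). Price 0.9346; hedge Δ=0.0000, bond B=0.9346.
  t=2,j=2: stock 313.4423 → up 429.4160 (V=0.0000), down 216.2752 (V=1.0000). Price 0.4123; hedge Δ=-0.0047, bond B=1.8829.
  t=1,j=0: stock 115.2300 → up 157.8651 (V=0.9346), down 79.5087 (V=0.9346). Price 0.8734; hedge Δ=0.0000, bond B=0.8734.
  t=1,j=1: stock 228.7900 → up 313.4423 (V=0.4123), down 157.8651 (V=0.9346). Price 0.6007; hedge Δ=-0.0034, bond B=1.3687.
  t=0,j=0: stock 167.0000 → up 228.7900 (V=0.6007), down 115.2300 (V=0.8734). Price 0.6738; hedge Δ=-0.0024, bond B=1.0750.
Check: Δ(0,0)·S0 + B(0,0) = 0.6738 = V0.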